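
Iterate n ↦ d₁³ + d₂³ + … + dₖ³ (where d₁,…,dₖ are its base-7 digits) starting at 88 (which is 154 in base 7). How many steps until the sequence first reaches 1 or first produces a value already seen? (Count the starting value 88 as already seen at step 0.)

4

88 = (1,5,4)_7 → 1³ + 5³ + 4³ = 1 + 125 + 64 = 190
190 = (3,6,1)_7 → 3³ + 6³ + 1³ = 27 + 216 + 1 = 244
244 = (4,6,6)_7 → 4³ + 6³ + 6³ = 64 + 216 + 216 = 496
496 = (1,3,0,6)_7 → 1³ + 3³ + 0³ + 6³ = 1 + 27 + 0 + 216 = 244  — 244 repeats.
That took 4 steps.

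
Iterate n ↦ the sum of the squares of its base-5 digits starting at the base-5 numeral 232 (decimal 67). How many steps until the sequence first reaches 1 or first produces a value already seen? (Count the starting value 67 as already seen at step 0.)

3

67 = (2,3,2)_5 → 2² + 3² + 2² = 17
17 = (3,2)_5 → 3² + 2² = 13
13 = (2,3)_5 → 2² + 3² = 13  — 13 repeats.
That took 3 steps.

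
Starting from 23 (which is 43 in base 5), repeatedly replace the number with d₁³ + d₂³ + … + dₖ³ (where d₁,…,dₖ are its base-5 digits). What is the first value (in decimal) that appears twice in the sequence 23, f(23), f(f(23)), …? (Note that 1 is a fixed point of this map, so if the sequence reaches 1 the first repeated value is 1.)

23 = (4,3)_5 → 4³ + 3³ = 91
91 = (3,3,1)_5 → 3³ + 3³ + 1³ = 55
55 = (2,1,0)_5 → 2³ + 1³ + 0³ = 9
9 = (1,4)_5 → 1³ + 4³ = 65
65 = (2,3,0)_5 → 2³ + 3³ + 0³ = 35
35 = (1,2,0)_5 → 1³ + 2³ + 0³ = 9  — 9 already appeared earlier.

9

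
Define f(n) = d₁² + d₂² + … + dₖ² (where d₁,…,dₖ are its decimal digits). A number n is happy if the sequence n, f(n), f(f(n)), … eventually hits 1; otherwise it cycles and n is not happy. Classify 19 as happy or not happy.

happy

19 → 82
82 → 68
68 → 100
100 → 1  — reached 1.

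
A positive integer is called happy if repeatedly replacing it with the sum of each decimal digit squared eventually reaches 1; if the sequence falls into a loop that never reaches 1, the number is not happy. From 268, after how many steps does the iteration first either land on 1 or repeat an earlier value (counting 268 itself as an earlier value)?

268 → 104
104 → 17
17 → 50
50 → 25
25 → 29
29 → 85
85 → 89
89 → 145
145 → 42
42 → 20
20 → 4
4 → 16
16 → 37
37 → 58
58 → 89  — 89 repeats.
That took 15 steps.

15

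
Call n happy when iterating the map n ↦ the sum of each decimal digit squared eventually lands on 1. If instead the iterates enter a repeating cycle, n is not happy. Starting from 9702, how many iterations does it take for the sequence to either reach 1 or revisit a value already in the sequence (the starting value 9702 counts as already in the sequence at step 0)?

12

9702 → 9² + 7² + 0² + 2² = 81 + 49 + 0 + 4 = 134
134 → 1² + 3² + 4² = 1 + 9 + 16 = 26
26 → 2² + 6² = 4 + 36 = 40
40 → 4² + 0² = 16 + 0 = 16
16 → 1² + 6² = 1 + 36 = 37
37 → 3² + 7² = 9 + 49 = 58
58 → 5² + 8² = 25 + 64 = 89
89 → 8² + 9² = 64 + 81 = 145
145 → 1² + 4² + 5² = 1 + 16 + 25 = 42
42 → 4² + 2² = 16 + 4 = 20
20 → 2² + 0² = 4 + 0 = 4
4 → 4² = 16  — 16 repeats.
That took 12 steps.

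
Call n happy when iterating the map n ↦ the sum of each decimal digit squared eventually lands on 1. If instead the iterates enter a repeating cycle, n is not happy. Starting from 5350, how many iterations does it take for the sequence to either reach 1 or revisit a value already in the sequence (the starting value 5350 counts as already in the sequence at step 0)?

5350 → 5² + 3² + 5² + 0² = 59
59 → 5² + 9² = 106
106 → 1² + 0² + 6² = 37
37 → 3² + 7² = 58
58 → 5² + 8² = 89
89 → 8² + 9² = 145
145 → 1² + 4² + 5² = 42
42 → 4² + 2² = 20
20 → 2² + 0² = 4
4 → 4² = 16
16 → 1² + 6² = 37  — 37 repeats.
That took 11 steps.

11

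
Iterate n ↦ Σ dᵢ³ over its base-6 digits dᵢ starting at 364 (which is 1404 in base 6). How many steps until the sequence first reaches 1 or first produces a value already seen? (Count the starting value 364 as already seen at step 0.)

4

364 = (1,4,0,4)_6 → 1³ + 4³ + 0³ + 4³ = 129
129 = (3,3,3)_6 → 3³ + 3³ + 3³ = 81
81 = (2,1,3)_6 → 2³ + 1³ + 3³ = 36
36 = (1,0,0)_6 → 1³ + 0³ + 0³ = 1  — reached 1.
That took 4 steps.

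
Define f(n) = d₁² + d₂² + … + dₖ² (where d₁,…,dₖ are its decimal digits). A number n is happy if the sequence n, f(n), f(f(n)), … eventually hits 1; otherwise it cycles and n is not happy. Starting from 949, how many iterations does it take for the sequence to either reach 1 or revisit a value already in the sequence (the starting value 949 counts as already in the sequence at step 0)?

14

949 → 178
178 → 114
114 → 18
18 → 65
65 → 61
61 → 37
37 → 58
58 → 89
89 → 145
145 → 42
42 → 20
20 → 4
4 → 16
16 → 37  — 37 repeats.
That took 14 steps.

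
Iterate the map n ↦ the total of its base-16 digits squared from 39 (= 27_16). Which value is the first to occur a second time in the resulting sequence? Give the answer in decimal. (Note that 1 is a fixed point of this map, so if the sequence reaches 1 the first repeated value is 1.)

1

39 = (2,7)_16 → 2² + 7² = 4 + 49 = 53
53 = (3,5)_16 → 3² + 5² = 9 + 25 = 34
34 = (2,2)_16 → 2² + 2² = 4 + 4 = 8
8 = (8)_16 → 8² = 64
64 = (4,0)_16 → 4² + 0² = 16 + 0 = 16
16 = (1,0)_16 → 1² + 0² = 1 + 0 = 1  — reached the fixed point 1.
1 → 1, so 1 is the first repeated value.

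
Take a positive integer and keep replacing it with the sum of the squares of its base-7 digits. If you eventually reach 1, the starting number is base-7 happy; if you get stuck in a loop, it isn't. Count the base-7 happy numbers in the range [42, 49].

1

42: 42 → 36 → 26 → 34 → 52 → 10 → 10  (repeats 10)
43: 43 → 37 → 29 → 17 → 13 → 37  (repeats 37)
44: 44 → 40 → 50 → 2 → 4 → 16 → 8 → 2  (repeats 2)
45: 45 → 45  (repeats 45)
46: 46 → 52 → 10 → 10  (repeats 10)
47: 47 → 61 → 27 → 45 → 45  (repeats 45)
48: 48 → 72 → 14 → 4 → 16 → 8 → 2 → 4  (repeats 4)
49: 49 → 1  (reaches 1)
base-7 happy: 49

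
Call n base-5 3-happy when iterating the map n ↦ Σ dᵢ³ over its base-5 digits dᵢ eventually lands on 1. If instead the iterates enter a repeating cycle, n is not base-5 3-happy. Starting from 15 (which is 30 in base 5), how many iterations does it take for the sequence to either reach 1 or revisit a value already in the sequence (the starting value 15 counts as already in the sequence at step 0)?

5

15 = (3,0)_5 → 27
27 = (1,0,2)_5 → 9
9 = (1,4)_5 → 65
65 = (2,3,0)_5 → 35
35 = (1,2,0)_5 → 9  — 9 repeats.
That took 5 steps.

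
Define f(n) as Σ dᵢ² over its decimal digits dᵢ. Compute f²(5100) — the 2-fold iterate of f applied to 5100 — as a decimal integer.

40

5100 → 5² + 1² + 0² + 0² = 25 + 1 + 0 + 0 = 26
26 → 2² + 6² = 4 + 36 = 40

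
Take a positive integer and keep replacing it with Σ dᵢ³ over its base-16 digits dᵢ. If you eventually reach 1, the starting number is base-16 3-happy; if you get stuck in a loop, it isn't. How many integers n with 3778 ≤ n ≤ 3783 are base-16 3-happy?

3778: 3778 → 4480 → 514 → 16 → 1  (reaches 1)
3779: 3779 → 4499 → 758 → 3599 → 6119 → 3431 → 2756 → 2792 → 4256 → 1001 → 3500 → 4925 → 2252 → 3968 → 3887 → 6758 → 1433 → 1583 → 3599  (repeats 3599)
3780: 3780 → 4536 → 1845 → 495 → 6120 → 3600 → 2745 → 3060 → 4770 → 1017 → 4131 → 36 → 72 → 576 → 72  (repeats 72)
3781: 3781 → 4597 → 3502 → 5941 → 496 → 3376 → 2224 → 1843 → 397 → 2710 → 1945 → 1801 → 1072 → 91 → 1456 → 1456  (repeats 1456)
3782: 3782 → 4688 → 134 → 728 → 2717 → 3926 → 3716 → 3320 → 5615 → 6245 → 854 → 368 → 344 → 638 → 3095 → 2072 → 1025 → 65 → 65  (repeats 65)
3783: 3783 → 4815 → 5112 → 3915 → 4770 → 1017 → 4131 → 36 → 72 → 576 → 72  (repeats 72)
base-16 3-happy: 3778

1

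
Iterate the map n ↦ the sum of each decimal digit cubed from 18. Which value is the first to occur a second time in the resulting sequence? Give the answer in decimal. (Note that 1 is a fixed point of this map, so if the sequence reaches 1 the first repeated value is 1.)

153

18 → 1³ + 8³ = 1 + 512 = 513
513 → 5³ + 1³ + 3³ = 125 + 1 + 27 = 153
153 → 1³ + 5³ + 3³ = 1 + 125 + 27 = 153  — 153 already appeared earlier.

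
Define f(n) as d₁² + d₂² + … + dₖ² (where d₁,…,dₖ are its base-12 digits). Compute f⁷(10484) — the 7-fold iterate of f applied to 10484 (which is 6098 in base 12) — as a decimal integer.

10484 = (6,0,9,8)_12 → 6² + 0² + 9² + 8² = 36 + 0 + 81 + 64 = 181
181 = (1,3,1)_12 → 1² + 3² + 1² = 1 + 9 + 1 = 11
11 = (11)_12 → 11² = 121
121 = (10,1)_12 → 10² + 1² = 100 + 1 = 101
101 = (8,5)_12 → 8² + 5² = 64 + 25 = 89
89 = (7,5)_12 → 7² + 5² = 49 + 25 = 74
74 = (6,2)_12 → 6² + 2² = 36 + 4 = 40

40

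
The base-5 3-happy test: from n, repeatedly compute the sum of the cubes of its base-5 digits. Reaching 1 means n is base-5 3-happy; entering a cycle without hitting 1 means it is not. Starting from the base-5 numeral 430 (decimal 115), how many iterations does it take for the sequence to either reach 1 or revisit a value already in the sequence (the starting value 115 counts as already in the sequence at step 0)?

115 = (4,3,0)_5 → 4³ + 3³ + 0³ = 91
91 = (3,3,1)_5 → 3³ + 3³ + 1³ = 55
55 = (2,1,0)_5 → 2³ + 1³ + 0³ = 9
9 = (1,4)_5 → 1³ + 4³ = 65
65 = (2,3,0)_5 → 2³ + 3³ + 0³ = 35
35 = (1,2,0)_5 → 1³ + 2³ + 0³ = 9  — 9 repeats.
That took 6 steps.

6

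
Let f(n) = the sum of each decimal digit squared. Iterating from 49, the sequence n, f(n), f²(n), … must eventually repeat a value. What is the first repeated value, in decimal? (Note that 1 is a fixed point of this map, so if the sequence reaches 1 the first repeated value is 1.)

49 → 4² + 9² = 16 + 81 = 97
97 → 9² + 7² = 81 + 49 = 130
130 → 1² + 3² + 0² = 1 + 9 + 0 = 10
10 → 1² + 0² = 1 + 0 = 1  — reached the fixed point 1.
1 → 1, so 1 is the first repeated value.

1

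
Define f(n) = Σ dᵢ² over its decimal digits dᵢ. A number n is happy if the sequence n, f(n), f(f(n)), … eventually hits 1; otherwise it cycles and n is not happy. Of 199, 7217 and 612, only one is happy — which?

199: 199 → 163 → 46 → 52 → 29 → 85 → 89 → 145 → 42 → 20 → 4 → 16 → 37 → 58 → 89  — repeats 89 (not happy)
7217: 7217 → 103 → 10 → 1  — reaches 1 (happy)
612: 612 → 41 → 17 → 50 → 25 → 29 → 85 → 89 → 145 → 42 → 20 → 4 → 16 → 37 → 58 → 89  — repeats 89 (not happy)

7217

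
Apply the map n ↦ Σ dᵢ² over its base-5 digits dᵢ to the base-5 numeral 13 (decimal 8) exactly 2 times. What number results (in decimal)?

8 = (1,3)_5 → 10
10 = (2,0)_5 → 4

4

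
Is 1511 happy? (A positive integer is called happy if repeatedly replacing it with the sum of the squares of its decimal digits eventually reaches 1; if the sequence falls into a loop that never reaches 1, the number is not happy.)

happy

1511 → 1² + 5² + 1² + 1² = 28
28 → 2² + 8² = 68
68 → 6² + 8² = 100
100 → 1² + 0² + 0² = 1  — reached 1.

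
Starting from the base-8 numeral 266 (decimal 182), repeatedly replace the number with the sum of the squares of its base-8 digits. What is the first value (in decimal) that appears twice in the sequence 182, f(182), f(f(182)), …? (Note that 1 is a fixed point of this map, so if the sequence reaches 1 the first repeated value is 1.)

1

182 = (2,6,6)_8 → 2² + 6² + 6² = 76
76 = (1,1,4)_8 → 1² + 1² + 4² = 18
18 = (2,2)_8 → 2² + 2² = 8
8 = (1,0)_8 → 1² + 0² = 1  — reached the fixed point 1.
1 → 1, so 1 is the first repeated value.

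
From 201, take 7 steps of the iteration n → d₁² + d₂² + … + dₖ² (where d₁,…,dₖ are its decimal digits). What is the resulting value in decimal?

42

201 → 2² + 0² + 1² = 5
5 → 5² = 25
25 → 2² + 5² = 29
29 → 2² + 9² = 85
85 → 8² + 5² = 89
89 → 8² + 9² = 145
145 → 1² + 4² + 5² = 42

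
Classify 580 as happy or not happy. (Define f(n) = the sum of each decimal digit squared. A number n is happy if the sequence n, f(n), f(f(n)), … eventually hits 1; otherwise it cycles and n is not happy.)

not happy

580 → 5² + 8² + 0² = 89
89 → 8² + 9² = 145
145 → 1² + 4² + 5² = 42
42 → 4² + 2² = 20
20 → 2² + 0² = 4
4 → 4² = 16
16 → 1² + 6² = 37
37 → 3² + 7² = 58
58 → 5² + 8² = 89  — 89 already seen; the sequence cycles without reaching 1.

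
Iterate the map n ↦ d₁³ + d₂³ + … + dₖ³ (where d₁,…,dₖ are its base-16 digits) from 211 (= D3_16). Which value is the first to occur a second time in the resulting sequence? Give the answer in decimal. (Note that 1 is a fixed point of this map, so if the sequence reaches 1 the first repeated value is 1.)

211 = (13,3)_16 → 2224
2224 = (8,11,0)_16 → 1843
1843 = (7,3,3)_16 → 397
397 = (1,8,13)_16 → 2710
2710 = (10,9,6)_16 → 1945
1945 = (7,9,9)_16 → 1801
1801 = (7,0,9)_16 → 1072
1072 = (4,3,0)_16 → 91
91 = (5,11)_16 → 1456
1456 = (5,11,0)_16 → 1456  — 1456 already appeared earlier.

1456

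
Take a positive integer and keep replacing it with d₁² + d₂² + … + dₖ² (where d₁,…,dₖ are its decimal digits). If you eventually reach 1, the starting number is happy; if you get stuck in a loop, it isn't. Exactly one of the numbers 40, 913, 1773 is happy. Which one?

913

40: 40 → 16 → 37 → 58 → 89 → 145 → 42 → 20 → 4 → 16  — repeats 16 (not happy)
913: 913 → 91 → 82 → 68 → 100 → 1  — reaches 1 (happy)
1773: 1773 → 108 → 65 → 61 → 37 → 58 → 89 → 145 → 42 → 20 → 4 → 16 → 37  — repeats 37 (not happy)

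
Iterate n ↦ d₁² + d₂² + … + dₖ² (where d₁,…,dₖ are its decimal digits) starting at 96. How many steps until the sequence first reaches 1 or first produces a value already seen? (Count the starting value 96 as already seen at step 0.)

96 → 117
117 → 51
51 → 26
26 → 40
40 → 16
16 → 37
37 → 58
58 → 89
89 → 145
145 → 42
42 → 20
20 → 4
4 → 16  — 16 repeats.
That took 13 steps.

13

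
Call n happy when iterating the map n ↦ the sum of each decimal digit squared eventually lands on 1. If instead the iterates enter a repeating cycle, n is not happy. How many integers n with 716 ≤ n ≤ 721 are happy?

716: 716 → 86 → 100 → 1  — happy
717: 717 → 99 → 162 → 41 → 17 → 50 → 25 → 29 → 85 → 89 → 145 → 42 → 20 → 4 → 16 → 37 → 58 → 89  — not happy
718: 718 → 114 → 18 → 65 → 61 → 37 → 58 → 89 → 145 → 42 → 20 → 4 → 16 → 37  — not happy
719: 719 → 131 → 11 → 2 → 4 → 16 → 37 → 58 → 89 → 145 → 42 → 20 → 4  — not happy
720: 720 → 53 → 34 → 25 → 29 → 85 → 89 → 145 → 42 → 20 → 4 → 16 → 37 → 58 → 89  — not happy
721: 721 → 54 → 41 → 17 → 50 → 25 → 29 → 85 → 89 → 145 → 42 → 20 → 4 → 16 → 37 → 58 → 89  — not happy
happy: 716

1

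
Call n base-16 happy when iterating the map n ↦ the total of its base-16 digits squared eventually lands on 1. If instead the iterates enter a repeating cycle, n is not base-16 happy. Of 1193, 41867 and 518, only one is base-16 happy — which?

518

1193: 1193 → 197 → 169 → 181 → 146 → 85 → 50 → 13 → 169  — repeats 169 (not base-16 happy)
41867: 41867 → 294 → 41 → 85 → 50 → 13 → 169 → 181 → 146 → 85  — repeats 85 (not base-16 happy)
518: 518 → 40 → 68 → 32 → 4 → 16 → 1  — reaches 1 (base-16 happy)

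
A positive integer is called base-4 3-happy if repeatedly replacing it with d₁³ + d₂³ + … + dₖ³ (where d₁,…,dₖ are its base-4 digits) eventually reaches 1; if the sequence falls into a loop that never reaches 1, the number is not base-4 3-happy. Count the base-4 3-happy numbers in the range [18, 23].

18: 18 → 9 → 9  (repeats 9)
19: 19 → 28 → 28  (repeats 28)
20: 20 → 2 → 8 → 8  (repeats 8)
21: 21 → 3 → 27 → 36 → 9 → 9  (repeats 9)
22: 22 → 10 → 16 → 1  (reaches 1)
23: 23 → 29 → 29  (repeats 29)
base-4 3-happy: 22

1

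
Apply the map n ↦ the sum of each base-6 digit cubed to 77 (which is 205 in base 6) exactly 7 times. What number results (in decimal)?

36

77 = (2,0,5)_6 → 2³ + 0³ + 5³ = 8 + 0 + 125 = 133
133 = (3,4,1)_6 → 3³ + 4³ + 1³ = 27 + 64 + 1 = 92
92 = (2,3,2)_6 → 2³ + 3³ + 2³ = 8 + 27 + 8 = 43
43 = (1,1,1)_6 → 1³ + 1³ + 1³ = 1 + 1 + 1 = 3
3 = (3)_6 → 3³ = 27
27 = (4,3)_6 → 4³ + 3³ = 64 + 27 = 91
91 = (2,3,1)_6 → 2³ + 3³ + 1³ = 8 + 27 + 1 = 36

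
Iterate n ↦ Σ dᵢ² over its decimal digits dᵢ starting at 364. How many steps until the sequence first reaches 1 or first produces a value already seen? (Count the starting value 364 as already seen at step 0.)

10

364 → 61
61 → 37
37 → 58
58 → 89
89 → 145
145 → 42
42 → 20
20 → 4
4 → 16
16 → 37  — 37 repeats.
That took 10 steps.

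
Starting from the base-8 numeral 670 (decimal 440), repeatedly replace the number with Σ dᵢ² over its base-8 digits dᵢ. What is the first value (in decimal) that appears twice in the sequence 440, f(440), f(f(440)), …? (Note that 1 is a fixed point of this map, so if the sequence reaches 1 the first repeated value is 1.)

440 = (6,7,0)_8 → 6² + 7² + 0² = 85
85 = (1,2,5)_8 → 1² + 2² + 5² = 30
30 = (3,6)_8 → 3² + 6² = 45
45 = (5,5)_8 → 5² + 5² = 50
50 = (6,2)_8 → 6² + 2² = 40
40 = (5,0)_8 → 5² + 0² = 25
25 = (3,1)_8 → 3² + 1² = 10
10 = (1,2)_8 → 1² + 2² = 5
5 = (5)_8 → 5² = 25  — 25 already appeared earlier.

25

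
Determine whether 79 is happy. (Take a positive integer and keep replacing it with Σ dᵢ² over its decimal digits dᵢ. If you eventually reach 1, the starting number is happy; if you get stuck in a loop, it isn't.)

79 → 130
130 → 10
10 → 1  — reached 1.

happy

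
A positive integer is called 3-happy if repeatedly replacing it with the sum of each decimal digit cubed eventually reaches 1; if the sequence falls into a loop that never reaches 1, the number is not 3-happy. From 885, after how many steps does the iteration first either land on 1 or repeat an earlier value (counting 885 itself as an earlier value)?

885 → 8³ + 8³ + 5³ = 512 + 512 + 125 = 1149
1149 → 1³ + 1³ + 4³ + 9³ = 1 + 1 + 64 + 729 = 795
795 → 7³ + 9³ + 5³ = 343 + 729 + 125 = 1197
1197 → 1³ + 1³ + 9³ + 7³ = 1 + 1 + 729 + 343 = 1074
1074 → 1³ + 0³ + 7³ + 4³ = 1 + 0 + 343 + 64 = 408
408 → 4³ + 0³ + 8³ = 64 + 0 + 512 = 576
576 → 5³ + 7³ + 6³ = 125 + 343 + 216 = 684
684 → 6³ + 8³ + 4³ = 216 + 512 + 64 = 792
792 → 7³ + 9³ + 2³ = 343 + 729 + 8 = 1080
1080 → 1³ + 0³ + 8³ + 0³ = 1 + 0 + 512 + 0 = 513
513 → 5³ + 1³ + 3³ = 125 + 1 + 27 = 153
153 → 1³ + 5³ + 3³ = 1 + 125 + 27 = 153  — 153 repeats.
That took 12 steps.

12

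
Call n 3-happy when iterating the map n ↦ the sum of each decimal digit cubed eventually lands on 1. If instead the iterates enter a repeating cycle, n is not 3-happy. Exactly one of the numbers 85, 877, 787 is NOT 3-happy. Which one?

85: 85 → 637 → 586 → 853 → 664 → 496 → 1009 → 730 → 370 → 370  — repeats 370 (not 3-happy)
877: 877 → 1198 → 1243 → 100 → 1  — reaches 1 (3-happy)
787: 787 → 1198 → 1243 → 100 → 1  — reaches 1 (3-happy)

85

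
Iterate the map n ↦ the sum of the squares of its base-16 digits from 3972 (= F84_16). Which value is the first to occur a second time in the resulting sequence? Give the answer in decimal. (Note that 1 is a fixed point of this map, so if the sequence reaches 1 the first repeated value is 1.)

3972 = (15,8,4)_16 → 15² + 8² + 4² = 305
305 = (1,3,1)_16 → 1² + 3² + 1² = 11
11 = (11)_16 → 11² = 121
121 = (7,9)_16 → 7² + 9² = 130
130 = (8,2)_16 → 8² + 2² = 68
68 = (4,4)_16 → 4² + 4² = 32
32 = (2,0)_16 → 2² + 0² = 4
4 = (4)_16 → 4² = 16
16 = (1,0)_16 → 1² + 0² = 1  — reached the fixed point 1.
1 → 1, so 1 is the first repeated value.

1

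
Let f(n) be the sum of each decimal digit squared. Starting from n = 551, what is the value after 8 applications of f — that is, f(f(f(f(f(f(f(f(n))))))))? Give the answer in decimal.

551 → 5² + 5² + 1² = 25 + 25 + 1 = 51
51 → 5² + 1² = 25 + 1 = 26
26 → 2² + 6² = 4 + 36 = 40
40 → 4² + 0² = 16 + 0 = 16
16 → 1² + 6² = 1 + 36 = 37
37 → 3² + 7² = 9 + 49 = 58
58 → 5² + 8² = 25 + 64 = 89
89 → 8² + 9² = 64 + 81 = 145

145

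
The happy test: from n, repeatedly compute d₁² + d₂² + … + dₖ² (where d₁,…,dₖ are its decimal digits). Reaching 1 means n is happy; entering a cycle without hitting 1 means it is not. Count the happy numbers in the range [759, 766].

2

759: 759 → 155 → 51 → 26 → 40 → 16 → 37 → 58 → 89 → 145 → 42 → 20 → 4 → 16  (repeats 16)
760: 760 → 85 → 89 → 145 → 42 → 20 → 4 → 16 → 37 → 58 → 89  (repeats 89)
761: 761 → 86 → 100 → 1  (reaches 1)
762: 762 → 89 → 145 → 42 → 20 → 4 → 16 → 37 → 58 → 89  (repeats 89)
763: 763 → 94 → 97 → 130 → 10 → 1  (reaches 1)
764: 764 → 101 → 2 → 4 → 16 → 37 → 58 → 89 → 145 → 42 → 20 → 4  (repeats 4)
765: 765 → 110 → 2 → 4 → 16 → 37 → 58 → 89 → 145 → 42 → 20 → 4  (repeats 4)
766: 766 → 121 → 6 → 36 → 45 → 41 → 17 → 50 → 25 → 29 → 85 → 89 → 145 → 42 → 20 → 4 → 16 → 37 → 58 → 89  (repeats 89)
happy: 761, 763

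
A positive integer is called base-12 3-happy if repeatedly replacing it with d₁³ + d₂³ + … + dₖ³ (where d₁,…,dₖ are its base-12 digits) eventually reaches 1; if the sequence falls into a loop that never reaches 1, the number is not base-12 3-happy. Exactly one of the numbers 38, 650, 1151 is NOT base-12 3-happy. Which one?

650

38: 38 → 35 → 1339 → 1099 → 1029 → 1073 → 593 → 190 → 1028 → 856 → 1520 → 1728 → 1  — reaches 1 (base-12 3-happy)
650: 650 → 288 → 8 → 512 → 755 → 1464 → 1008 → 343 → 415 → 1351 → 1136 → 1855 → 1344 → 793 → 342 → 288  — repeats 288 (not base-12 3-happy)
1151: 1151 → 3005 → 1638 → 1611 → 1366 → 1854 → 1217 → 762 → 368 → 736 → 190 → 1028 → 856 → 1520 → 1728 → 1  — reaches 1 (base-12 3-happy)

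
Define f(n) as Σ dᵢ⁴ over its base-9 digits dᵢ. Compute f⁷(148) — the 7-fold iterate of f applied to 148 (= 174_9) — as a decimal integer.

1378

148 = (1,7,4)_9 → 1⁴ + 7⁴ + 4⁴ = 1 + 2401 + 256 = 2658
2658 = (3,5,7,3)_9 → 3⁴ + 5⁴ + 7⁴ + 3⁴ = 81 + 625 + 2401 + 81 = 3188
3188 = (4,3,3,2)_9 → 4⁴ + 3⁴ + 3⁴ + 2⁴ = 256 + 81 + 81 + 16 = 434
434 = (5,3,2)_9 → 5⁴ + 3⁴ + 2⁴ = 625 + 81 + 16 = 722
722 = (8,8,2)_9 → 8⁴ + 8⁴ + 2⁴ = 4096 + 4096 + 16 = 8208
8208 = (1,2,2,3,0)_9 → 1⁴ + 2⁴ + 2⁴ + 3⁴ + 0⁴ = 1 + 16 + 16 + 81 + 0 = 114
114 = (1,3,6)_9 → 1⁴ + 3⁴ + 6⁴ = 1 + 81 + 1296 = 1378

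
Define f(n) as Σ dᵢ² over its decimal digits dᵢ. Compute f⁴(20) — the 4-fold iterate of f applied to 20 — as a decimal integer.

20 → 4
4 → 16
16 → 37
37 → 58

58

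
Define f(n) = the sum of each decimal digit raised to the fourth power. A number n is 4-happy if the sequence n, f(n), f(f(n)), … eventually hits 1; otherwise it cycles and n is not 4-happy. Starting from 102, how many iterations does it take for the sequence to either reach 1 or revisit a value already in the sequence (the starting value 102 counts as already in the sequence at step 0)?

5

102 → 1⁴ + 0⁴ + 2⁴ = 17
17 → 1⁴ + 7⁴ = 2402
2402 → 2⁴ + 4⁴ + 0⁴ + 2⁴ = 288
288 → 2⁴ + 8⁴ + 8⁴ = 8208
8208 → 8⁴ + 2⁴ + 0⁴ + 8⁴ = 8208  — 8208 repeats.
That took 5 steps.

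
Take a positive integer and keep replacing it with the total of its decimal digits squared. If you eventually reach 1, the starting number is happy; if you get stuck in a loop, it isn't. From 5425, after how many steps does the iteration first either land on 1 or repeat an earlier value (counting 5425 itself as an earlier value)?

6

5425 → 70
70 → 49
49 → 97
97 → 130
130 → 10
10 → 1  — reached 1.
That took 6 steps.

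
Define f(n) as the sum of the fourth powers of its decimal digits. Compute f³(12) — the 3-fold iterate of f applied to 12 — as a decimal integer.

288

12 → 1⁴ + 2⁴ = 17
17 → 1⁴ + 7⁴ = 2402
2402 → 2⁴ + 4⁴ + 0⁴ + 2⁴ = 288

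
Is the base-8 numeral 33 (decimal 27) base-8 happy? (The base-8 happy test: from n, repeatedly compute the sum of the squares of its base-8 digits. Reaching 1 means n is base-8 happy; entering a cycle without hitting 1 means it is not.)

base-8 happy

27 = (3,3)_8 → 3² + 3² = 9 + 9 = 18
18 = (2,2)_8 → 2² + 2² = 4 + 4 = 8
8 = (1,0)_8 → 1² + 0² = 1 + 0 = 1  — reached 1.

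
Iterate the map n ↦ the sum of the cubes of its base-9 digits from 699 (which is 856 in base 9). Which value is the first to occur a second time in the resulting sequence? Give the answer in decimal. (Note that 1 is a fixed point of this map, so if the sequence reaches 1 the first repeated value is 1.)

699 = (8,5,6)_9 → 8³ + 5³ + 6³ = 853
853 = (1,1,4,7)_9 → 1³ + 1³ + 4³ + 7³ = 409
409 = (5,0,4)_9 → 5³ + 0³ + 4³ = 189
189 = (2,3,0)_9 → 2³ + 3³ + 0³ = 35
35 = (3,8)_9 → 3³ + 8³ = 539
539 = (6,5,8)_9 → 6³ + 5³ + 8³ = 853  — 853 already appeared earlier.

853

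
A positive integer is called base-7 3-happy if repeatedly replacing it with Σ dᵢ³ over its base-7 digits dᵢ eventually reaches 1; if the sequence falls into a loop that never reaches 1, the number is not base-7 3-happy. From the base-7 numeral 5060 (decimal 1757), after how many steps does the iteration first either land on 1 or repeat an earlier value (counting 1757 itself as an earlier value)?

1757 = (5,0,6,0)_7 → 341
341 = (6,6,5)_7 → 557
557 = (1,4,2,4)_7 → 137
137 = (2,5,4)_7 → 197
197 = (4,0,1)_7 → 65
65 = (1,2,2)_7 → 17
17 = (2,3)_7 → 35
35 = (5,0)_7 → 125
125 = (2,3,6)_7 → 251
251 = (5,0,6)_7 → 341  — 341 repeats.
That took 10 steps.

10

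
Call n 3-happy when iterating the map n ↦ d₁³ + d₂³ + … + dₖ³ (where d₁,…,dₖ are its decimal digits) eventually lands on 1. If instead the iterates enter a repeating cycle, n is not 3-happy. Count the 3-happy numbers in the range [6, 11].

1

6: 6 → 216 → 225 → 141 → 66 → 432 → 99 → 1458 → 702 → 351 → 153 → 153  (repeats 153)
7: 7 → 343 → 118 → 514 → 190 → 730 → 370 → 370  (repeats 370)
8: 8 → 512 → 134 → 92 → 737 → 713 → 371 → 371  (repeats 371)
9: 9 → 729 → 1080 → 513 → 153 → 153  (repeats 153)
10: 10 → 1  (reaches 1)
11: 11 → 2 → 8 → 512 → 134 → 92 → 737 → 713 → 371 → 371  (repeats 371)
3-happy: 10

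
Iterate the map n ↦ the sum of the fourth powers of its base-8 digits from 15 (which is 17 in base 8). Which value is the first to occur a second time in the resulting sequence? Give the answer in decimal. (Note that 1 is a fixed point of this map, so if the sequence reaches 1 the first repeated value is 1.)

257

15 = (1,7)_8 → 1⁴ + 7⁴ = 1 + 2401 = 2402
2402 = (4,5,4,2)_8 → 4⁴ + 5⁴ + 4⁴ + 2⁴ = 256 + 625 + 256 + 16 = 1153
1153 = (2,2,0,1)_8 → 2⁴ + 2⁴ + 0⁴ + 1⁴ = 16 + 16 + 0 + 1 = 33
33 = (4,1)_8 → 4⁴ + 1⁴ = 256 + 1 = 257
257 = (4,0,1)_8 → 4⁴ + 0⁴ + 1⁴ = 256 + 0 + 1 = 257  — 257 already appeared earlier.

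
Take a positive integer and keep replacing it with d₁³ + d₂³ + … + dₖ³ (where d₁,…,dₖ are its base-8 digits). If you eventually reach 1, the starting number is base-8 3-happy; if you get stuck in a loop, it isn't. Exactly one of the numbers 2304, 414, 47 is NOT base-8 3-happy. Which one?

47

2304: 2304 → 128 → 8 → 1  — reaches 1 (base-8 3-happy)
414: 414 → 459 → 371 → 368 → 341 → 258 → 72 → 2 → 8 → 1  — reaches 1 (base-8 3-happy)
47: 47 → 468 → 415 → 586 → 11 → 28 → 91 → 55 → 559 → 469 → 476 → 434 → 440 → 559  — repeats 559 (not base-8 3-happy)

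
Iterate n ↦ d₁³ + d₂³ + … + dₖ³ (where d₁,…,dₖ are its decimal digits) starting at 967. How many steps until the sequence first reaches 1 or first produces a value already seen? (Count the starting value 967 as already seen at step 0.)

6

967 → 1288
1288 → 1033
1033 → 55
55 → 250
250 → 133
133 → 55  — 55 repeats.
That took 6 steps.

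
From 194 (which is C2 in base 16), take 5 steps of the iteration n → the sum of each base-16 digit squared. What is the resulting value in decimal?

194 = (12,2)_16 → 12² + 2² = 144 + 4 = 148
148 = (9,4)_16 → 9² + 4² = 81 + 16 = 97
97 = (6,1)_16 → 6² + 1² = 36 + 1 = 37
37 = (2,5)_16 → 2² + 5² = 4 + 25 = 29
29 = (1,13)_16 → 1² + 13² = 1 + 169 = 170

170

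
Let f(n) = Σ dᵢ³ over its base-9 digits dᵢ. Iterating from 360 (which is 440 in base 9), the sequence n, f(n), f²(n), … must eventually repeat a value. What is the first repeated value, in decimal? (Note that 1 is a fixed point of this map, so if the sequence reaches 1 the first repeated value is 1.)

360 = (4,4,0)_9 → 4³ + 4³ + 0³ = 64 + 64 + 0 = 128
128 = (1,5,2)_9 → 1³ + 5³ + 2³ = 1 + 125 + 8 = 134
134 = (1,5,8)_9 → 1³ + 5³ + 8³ = 1 + 125 + 512 = 638
638 = (7,7,8)_9 → 7³ + 7³ + 8³ = 343 + 343 + 512 = 1198
1198 = (1,5,7,1)_9 → 1³ + 5³ + 7³ + 1³ = 1 + 125 + 343 + 1 = 470
470 = (5,7,2)_9 → 5³ + 7³ + 2³ = 125 + 343 + 8 = 476
476 = (5,7,8)_9 → 5³ + 7³ + 8³ = 125 + 343 + 512 = 980
980 = (1,3,0,8)_9 → 1³ + 3³ + 0³ + 8³ = 1 + 27 + 0 + 512 = 540
540 = (6,6,0)_9 → 6³ + 6³ + 0³ = 216 + 216 + 0 = 432
432 = (5,3,0)_9 → 5³ + 3³ + 0³ = 125 + 27 + 0 = 152
152 = (1,7,8)_9 → 1³ + 7³ + 8³ = 1 + 343 + 512 = 856
856 = (1,1,5,1)_9 → 1³ + 1³ + 5³ + 1³ = 1 + 1 + 125 + 1 = 128  — 128 already appeared earlier.

128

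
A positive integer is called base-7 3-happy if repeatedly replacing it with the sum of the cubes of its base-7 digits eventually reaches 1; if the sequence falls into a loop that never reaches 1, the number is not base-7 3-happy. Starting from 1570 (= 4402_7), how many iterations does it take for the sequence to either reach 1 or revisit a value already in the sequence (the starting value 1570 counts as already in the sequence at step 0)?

5

1570 = (4,4,0,2)_7 → 136
136 = (2,5,3)_7 → 160
160 = (3,1,6)_7 → 244
244 = (4,6,6)_7 → 496
496 = (1,3,0,6)_7 → 244  — 244 repeats.
That took 5 steps.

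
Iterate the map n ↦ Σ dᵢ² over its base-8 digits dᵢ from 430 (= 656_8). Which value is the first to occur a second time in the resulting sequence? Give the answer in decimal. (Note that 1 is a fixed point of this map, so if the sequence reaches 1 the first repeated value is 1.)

430 = (6,5,6)_8 → 6² + 5² + 6² = 36 + 25 + 36 = 97
97 = (1,4,1)_8 → 1² + 4² + 1² = 1 + 16 + 1 = 18
18 = (2,2)_8 → 2² + 2² = 4 + 4 = 8
8 = (1,0)_8 → 1² + 0² = 1 + 0 = 1  — reached the fixed point 1.
1 → 1, so 1 is the first repeated value.

1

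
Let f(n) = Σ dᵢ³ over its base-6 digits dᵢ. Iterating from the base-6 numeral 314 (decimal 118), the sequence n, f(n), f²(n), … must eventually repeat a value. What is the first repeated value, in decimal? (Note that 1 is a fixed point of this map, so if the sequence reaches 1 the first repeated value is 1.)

118 = (3,1,4)_6 → 3³ + 1³ + 4³ = 27 + 1 + 64 = 92
92 = (2,3,2)_6 → 2³ + 3³ + 2³ = 8 + 27 + 8 = 43
43 = (1,1,1)_6 → 1³ + 1³ + 1³ = 1 + 1 + 1 = 3
3 = (3)_6 → 3³ = 27
27 = (4,3)_6 → 4³ + 3³ = 64 + 27 = 91
91 = (2,3,1)_6 → 2³ + 3³ + 1³ = 8 + 27 + 1 = 36
36 = (1,0,0)_6 → 1³ + 0³ + 0³ = 1 + 0 + 0 = 1  — reached the fixed point 1.
1 → 1, so 1 is the first repeated value.

1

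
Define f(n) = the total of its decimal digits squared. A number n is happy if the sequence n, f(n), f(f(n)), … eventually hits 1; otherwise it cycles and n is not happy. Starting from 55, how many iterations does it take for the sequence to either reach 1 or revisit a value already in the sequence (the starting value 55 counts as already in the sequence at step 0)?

13

55 → 5² + 5² = 25 + 25 = 50
50 → 5² + 0² = 25 + 0 = 25
25 → 2² + 5² = 4 + 25 = 29
29 → 2² + 9² = 4 + 81 = 85
85 → 8² + 5² = 64 + 25 = 89
89 → 8² + 9² = 64 + 81 = 145
145 → 1² + 4² + 5² = 1 + 16 + 25 = 42
42 → 4² + 2² = 16 + 4 = 20
20 → 2² + 0² = 4 + 0 = 4
4 → 4² = 16
16 → 1² + 6² = 1 + 36 = 37
37 → 3² + 7² = 9 + 49 = 58
58 → 5² + 8² = 25 + 64 = 89  — 89 repeats.
That took 13 steps.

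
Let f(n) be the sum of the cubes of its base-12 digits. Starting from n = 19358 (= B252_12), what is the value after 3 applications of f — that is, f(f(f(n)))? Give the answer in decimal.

19358 = (11,2,5,2)_12 → 1472
1472 = (10,2,8)_12 → 1520
1520 = (10,6,8)_12 → 1728

1728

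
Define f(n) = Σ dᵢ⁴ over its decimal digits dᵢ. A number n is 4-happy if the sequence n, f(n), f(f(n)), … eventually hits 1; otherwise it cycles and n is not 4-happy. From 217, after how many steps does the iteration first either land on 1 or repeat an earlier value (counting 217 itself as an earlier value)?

13

217 → 2418
2418 → 4369
4369 → 8194
8194 → 10914
10914 → 6819
6819 → 11954
11954 → 7444
7444 → 3169
3169 → 7939
7939 → 15604
15604 → 2178
2178 → 6514
6514 → 2178  — 2178 repeats.
That took 13 steps.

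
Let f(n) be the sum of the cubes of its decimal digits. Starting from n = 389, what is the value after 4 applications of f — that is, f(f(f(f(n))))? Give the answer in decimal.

389 → 1268
1268 → 737
737 → 713
713 → 371

371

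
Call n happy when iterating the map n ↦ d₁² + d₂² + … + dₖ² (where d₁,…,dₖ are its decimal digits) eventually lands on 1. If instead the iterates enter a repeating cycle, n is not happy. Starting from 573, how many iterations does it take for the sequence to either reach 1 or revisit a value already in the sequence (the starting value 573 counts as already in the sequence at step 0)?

11

573 → 5² + 7² + 3² = 83
83 → 8² + 3² = 73
73 → 7² + 3² = 58
58 → 5² + 8² = 89
89 → 8² + 9² = 145
145 → 1² + 4² + 5² = 42
42 → 4² + 2² = 20
20 → 2² + 0² = 4
4 → 4² = 16
16 → 1² + 6² = 37
37 → 3² + 7² = 58  — 58 repeats.
That took 11 steps.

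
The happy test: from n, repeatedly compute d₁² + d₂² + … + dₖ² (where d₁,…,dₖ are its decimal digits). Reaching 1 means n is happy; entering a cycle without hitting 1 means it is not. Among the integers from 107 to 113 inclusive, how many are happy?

1

107: 107 → 50 → 25 → 29 → 85 → 89 → 145 → 42 → 20 → 4 → 16 → 37 → 58 → 89  — not happy
108: 108 → 65 → 61 → 37 → 58 → 89 → 145 → 42 → 20 → 4 → 16 → 37  — not happy
109: 109 → 82 → 68 → 100 → 1  — happy
110: 110 → 2 → 4 → 16 → 37 → 58 → 89 → 145 → 42 → 20 → 4  — not happy
111: 111 → 3 → 9 → 81 → 65 → 61 → 37 → 58 → 89 → 145 → 42 → 20 → 4 → 16 → 37  — not happy
112: 112 → 6 → 36 → 45 → 41 → 17 → 50 → 25 → 29 → 85 → 89 → 145 → 42 → 20 → 4 → 16 → 37 → 58 → 89  — not happy
113: 113 → 11 → 2 → 4 → 16 → 37 → 58 → 89 → 145 → 42 → 20 → 4  — not happy
happy: 109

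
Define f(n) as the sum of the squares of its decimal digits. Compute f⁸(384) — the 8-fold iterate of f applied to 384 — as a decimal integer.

58

384 → 89
89 → 145
145 → 42
42 → 20
20 → 4
4 → 16
16 → 37
37 → 58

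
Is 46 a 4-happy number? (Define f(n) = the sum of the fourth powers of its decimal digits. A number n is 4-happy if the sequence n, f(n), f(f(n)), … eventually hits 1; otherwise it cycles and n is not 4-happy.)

46 → 4⁴ + 6⁴ = 256 + 1296 = 1552
1552 → 1⁴ + 5⁴ + 5⁴ + 2⁴ = 1 + 625 + 625 + 16 = 1267
1267 → 1⁴ + 2⁴ + 6⁴ + 7⁴ = 1 + 16 + 1296 + 2401 = 3714
3714 → 3⁴ + 7⁴ + 1⁴ + 4⁴ = 81 + 2401 + 1 + 256 = 2739
2739 → 2⁴ + 7⁴ + 3⁴ + 9⁴ = 16 + 2401 + 81 + 6561 = 9059
9059 → 9⁴ + 0⁴ + 5⁴ + 9⁴ = 6561 + 0 + 625 + 6561 = 13747
13747 → 1⁴ + 3⁴ + 7⁴ + 4⁴ + 7⁴ = 1 + 81 + 2401 + 256 + 2401 = 5140
5140 → 5⁴ + 1⁴ + 4⁴ + 0⁴ = 625 + 1 + 256 + 0 = 882
882 → 8⁴ + 8⁴ + 2⁴ = 4096 + 4096 + 16 = 8208
8208 → 8⁴ + 2⁴ + 0⁴ + 8⁴ = 4096 + 16 + 0 + 4096 = 8208  — 8208 already seen; the sequence cycles without reaching 1.

not 4-happy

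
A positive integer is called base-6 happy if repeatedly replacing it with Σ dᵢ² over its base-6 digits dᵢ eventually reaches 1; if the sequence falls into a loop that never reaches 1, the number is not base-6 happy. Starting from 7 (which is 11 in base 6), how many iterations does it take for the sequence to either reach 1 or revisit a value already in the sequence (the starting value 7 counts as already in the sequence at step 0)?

12

7 = (1,1)_6 → 1² + 1² = 2
2 = (2)_6 → 2² = 4
4 = (4)_6 → 4² = 16
16 = (2,4)_6 → 2² + 4² = 20
20 = (3,2)_6 → 3² + 2² = 13
13 = (2,1)_6 → 2² + 1² = 5
5 = (5)_6 → 5² = 25
25 = (4,1)_6 → 4² + 1² = 17
17 = (2,5)_6 → 2² + 5² = 29
29 = (4,5)_6 → 4² + 5² = 41
41 = (1,0,5)_6 → 1² + 0² + 5² = 26
26 = (4,2)_6 → 4² + 2² = 20  — 20 repeats.
That took 12 steps.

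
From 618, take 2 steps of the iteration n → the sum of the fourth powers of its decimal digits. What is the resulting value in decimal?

7348

618 → 6⁴ + 1⁴ + 8⁴ = 5393
5393 → 5⁴ + 3⁴ + 9⁴ + 3⁴ = 7348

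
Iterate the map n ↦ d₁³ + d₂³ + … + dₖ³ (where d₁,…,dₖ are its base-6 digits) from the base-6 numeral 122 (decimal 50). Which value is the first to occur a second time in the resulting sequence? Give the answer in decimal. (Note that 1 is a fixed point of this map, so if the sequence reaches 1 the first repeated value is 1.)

50 = (1,2,2)_6 → 1³ + 2³ + 2³ = 1 + 8 + 8 = 17
17 = (2,5)_6 → 2³ + 5³ = 8 + 125 = 133
133 = (3,4,1)_6 → 3³ + 4³ + 1³ = 27 + 64 + 1 = 92
92 = (2,3,2)_6 → 2³ + 3³ + 2³ = 8 + 27 + 8 = 43
43 = (1,1,1)_6 → 1³ + 1³ + 1³ = 1 + 1 + 1 = 3
3 = (3)_6 → 3³ = 27
27 = (4,3)_6 → 4³ + 3³ = 64 + 27 = 91
91 = (2,3,1)_6 → 2³ + 3³ + 1³ = 8 + 27 + 1 = 36
36 = (1,0,0)_6 → 1³ + 0³ + 0³ = 1 + 0 + 0 = 1  — reached the fixed point 1.
1 → 1, so 1 is the first repeated value.

1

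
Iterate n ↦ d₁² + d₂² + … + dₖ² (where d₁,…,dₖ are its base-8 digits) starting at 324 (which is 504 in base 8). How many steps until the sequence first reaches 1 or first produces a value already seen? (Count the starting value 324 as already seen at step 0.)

324 = (5,0,4)_8 → 41
41 = (5,1)_8 → 26
26 = (3,2)_8 → 13
13 = (1,5)_8 → 26  — 26 repeats.
That took 4 steps.

4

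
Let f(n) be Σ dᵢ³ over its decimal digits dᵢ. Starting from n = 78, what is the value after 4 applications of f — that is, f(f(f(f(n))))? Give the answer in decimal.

684

78 → 7³ + 8³ = 343 + 512 = 855
855 → 8³ + 5³ + 5³ = 512 + 125 + 125 = 762
762 → 7³ + 6³ + 2³ = 343 + 216 + 8 = 567
567 → 5³ + 6³ + 7³ = 125 + 216 + 343 = 684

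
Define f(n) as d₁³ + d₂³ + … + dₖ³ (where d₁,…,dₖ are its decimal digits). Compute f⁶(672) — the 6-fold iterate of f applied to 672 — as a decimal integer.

672 → 567
567 → 684
684 → 792
792 → 1080
1080 → 513
513 → 153

153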